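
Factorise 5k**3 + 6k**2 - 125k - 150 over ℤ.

Testing divisors of the constant over divisors of the leading coefficient, k = 5 is a root, so (k - 5) is a factor; dividing leaves 5k**2 + 31k + 30.
The remaining quadratic factors as (5k + 6)(k + 5).

(5k + 6)(k + 5)(k - 5)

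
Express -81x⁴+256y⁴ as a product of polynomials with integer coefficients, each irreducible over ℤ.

(4y-3x)(4y+3x)(16y²+9x²)

Difference of squares twice: with A = 4y and B = 3x, A⁴ − B⁴ = (A² − B²)(A² + B²), and A² − B² factors again.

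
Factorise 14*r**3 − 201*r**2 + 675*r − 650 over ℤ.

(2*r − 5)*(7*r − 13)*(r − 10)

Testing divisors of the constant over divisors of the leading coefficient, r = 5/2 is a root, so (2*r − 5) is a factor; dividing leaves 7*r**2 − 83*r + 130.
The remaining quadratic factors as (7*r − 13)(r − 10).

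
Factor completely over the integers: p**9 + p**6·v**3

p**6·(p + v)·(p**2 - p·v + v**2)

Factor out p**6 first: what remains is p**3 + v**3.
Recognize a sum of cubes with the parts p and v.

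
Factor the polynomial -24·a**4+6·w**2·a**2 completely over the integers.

6·a**2·(w-2·a)·(w+2·a)

Factor out 6·a**2, leaving w**2-4·a**2, which is a difference of two squares.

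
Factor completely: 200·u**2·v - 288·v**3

Factor out 8·v, leaving 25·u**2 - 36·v**2, which is a difference of two squares.

8·v·(5·u + 6·v)·(5·u - 6·v)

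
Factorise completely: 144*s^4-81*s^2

9*s^2*(4*s+3)*(4*s-3)

Every term has a factor of 9*s^2. Then 16*s^2-9 = (4*s)² − (3)².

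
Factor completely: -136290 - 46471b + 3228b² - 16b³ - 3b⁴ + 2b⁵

(2b + 5)(b + 14)(b - 11)(b² - 7b + 177)

Testing divisors of the constant over divisors of the leading coefficient, b = -5/2 is a root, so (2b + 5) is a factor; dividing leaves b⁴ - 4b³ + 2b² + 1609b - 27258.
Then b = 11 is a root, so (b - 11) is a factor; dividing leaves b³ + 7b² + 79b + 2478.
Continuing, b = -14 is a root, so (b + 14) divides it; the quotient is b² - 7b + 177.
The quadratic b² - 7b + 177 has discriminant -659 < 0 and is irreducible over ℤ.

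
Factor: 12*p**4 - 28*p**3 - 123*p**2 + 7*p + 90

(2*p - 9)*(6*p - 5)*(p + 1)*(p + 2)

Among the possible rational roots, p = -1 is a root, giving the factor (p + 1) and quotient 12*p**3 - 40*p**2 - 83*p + 90.
Then p = 5/6 is a root, giving the factor (6*p - 5) and quotient 2*p**2 - 5*p - 18.
The remaining quadratic factors as (2*p - 9)(p + 2).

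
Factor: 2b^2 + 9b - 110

Need a pair with product 2·(-110) = -220 and sum 9: that's 20 and -11.
Split the middle term: 2b^2 + 20b - 11b - 110 = 2b(b + 10) - 11(b + 10).

(2b - 11)(b + 10)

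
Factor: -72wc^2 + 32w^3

8w(2w - 3c)(2w + 3c)

Factor out 8w, leaving 4w^2 - 9c^2, which is a difference of two squares.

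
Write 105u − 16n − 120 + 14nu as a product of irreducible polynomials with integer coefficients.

(2n + 15)(7u − 8)

Group as (14nu − 16n) + (105u − 120) = 2n(7u − 8) + 15(7u − 8).
Both groups share the factor (7u − 8).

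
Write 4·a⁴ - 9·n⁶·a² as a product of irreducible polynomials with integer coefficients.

Factor out a² first: what remains is -9·n⁶ + 4·a².
Recognize a difference of squares with the parts 2·a and 3·n³.

-a²·(3·n³ - 2·a)·(3·n³ + 2·a)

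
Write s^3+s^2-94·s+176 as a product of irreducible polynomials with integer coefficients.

(s+11)·(s-2)·(s-8)

By the rational root theorem, s = 2 is a root, so (s-2) divides it; the quotient is s^2+3·s-88.
The remaining quadratic factors as (s+11)(s-8).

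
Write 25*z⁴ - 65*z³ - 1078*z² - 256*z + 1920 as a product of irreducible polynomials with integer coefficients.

By the rational root theorem, z = 6/5 is a root, so (5*z - 6) is a factor; dividing leaves 5*z³ - 7*z² - 224*z - 320.
Next, z = 8 is a root, giving the factor (z - 8) and quotient 5*z² + 33*z + 40.
The remaining quadratic factors as (z + 5)(5*z + 8).

(5*z + 8)*(5*z - 6)*(z + 5)*(z - 8)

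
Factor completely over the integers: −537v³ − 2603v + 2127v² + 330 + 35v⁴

(5v − 11)(7v − 1)(v − 10)(v − 3)

Testing divisors of the constant over divisors of the leading coefficient, v = 1/7 is a root, so (7v − 1) is a factor; dividing leaves 5v³ − 76v² + 293v − 330.
Then v = 10 is a root, so (v − 10) is a factor; dividing leaves 5v² − 26v + 33.
The remaining quadratic factors as (v − 3)(5v − 11).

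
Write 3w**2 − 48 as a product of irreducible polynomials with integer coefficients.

Pull out the common factor 3; w**2 − 16 is a difference of squares.

3(w + 4)(w − 4)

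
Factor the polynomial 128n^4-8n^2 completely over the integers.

Every term has a factor of 8n^2. Then 16n^2-1 = (4n)² − (1)².

8n^2(4n+1)(4n-1)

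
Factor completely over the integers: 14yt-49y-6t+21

Group as (14yt-49y) + (-6t+21) = 7y(2t-7) - 3(2t-7).
Both groups share the factor (2t-7).

(2t-7)(7y-3)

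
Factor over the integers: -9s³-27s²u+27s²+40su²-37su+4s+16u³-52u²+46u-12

-(3s+u-2)(3s-4u+2)(s+4u-3)

Group: 3s(-3s²-8su+7s+16u²-20u+6) + (u-2)(-3s²-8su+7s+16u²-20u+6); both groups contain (-3s²-8su+7s+16u²-20u+6), so (3s+u-2) is a factor with cofactor -3s²-8su+7s+16u²-20u+6.
The cofactor groups again: -3s²-8su+7s+16u²-20u+6 = -s(3s-4u+2) + (-4u+3)(3s-4u+2); both groups contain (3s-4u+2), giving -(s+4u-3)(3s-4u+2).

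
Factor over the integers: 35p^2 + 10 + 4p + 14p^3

Group as (14p^3 + 4p) + (35p^2 + 10) = 2p(7p^2 + 2) + 5(7p^2 + 2).
Both groups share the factor (7p^2 + 2).

(2p + 5)(7p^2 + 2)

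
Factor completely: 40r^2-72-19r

(5r-8)(8r+9)

Need a pair with product 40·(-72) = -2880 and sum -19: that's 45 and -64.
Split the middle term: 40r^2+45r - 64r-72 = 5r(8r+9) - 8(8r+9).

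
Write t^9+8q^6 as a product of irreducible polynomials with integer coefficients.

Recognize a sum of cubes with the parts t^3 and 2q^2.

(t^3+2q^2)(t^6-2t^3q^2+4q^4)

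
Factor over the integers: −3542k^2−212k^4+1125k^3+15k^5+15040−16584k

Testing divisors of the constant over divisors of the leading coefficient, k = −8/3 is a root, so (3k+8) divides it; the quotient is 5k^4−84k^3+599k^2−2778k+1880.
Next, k = 4/5 is a root, so (5k−4) is a factor; dividing leaves k^3−16k^2+107k−470.
Next, k = 10 is a root, so (k−10) divides it; the quotient is k^2−6k+47.
The quadratic k^2−6k+47 has discriminant −152 < 0 and is irreducible over ℤ.

(3k+8)(5k−4)(k−10)(k^2−6k+47)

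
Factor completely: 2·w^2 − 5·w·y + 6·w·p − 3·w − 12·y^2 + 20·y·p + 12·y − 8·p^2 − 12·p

(2·w + 3·y − 2·p − 3)·(w − 4·y + 4·p)

Group: w·(2·w + 3·y − 2·p − 3) + (−4·y + 4·p)·(2·w + 3·y − 2·p − 3); both groups contain (2·w + 3·y − 2·p − 3).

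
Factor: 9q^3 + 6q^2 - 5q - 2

By the rational root theorem, q = -1 is a root, so (q + 1) is a factor; dividing leaves 9q^2 - 3q - 2.
The remaining quadratic factors as (3q + 1)(3q - 2).

(3q + 1)(3q - 2)(q + 1)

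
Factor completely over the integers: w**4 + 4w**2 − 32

Substitute u = w**2 to get a quadratic in u, then factor.
w**2 − 4 is a difference of squares.
w**2 + 8 is irreducible over ℤ (always positive, so no real roots).

(w + 2)(w − 2)(w**2 + 8)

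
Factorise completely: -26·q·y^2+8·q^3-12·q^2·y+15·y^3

Group: 2·q·(4·q^2-4·q·y-15·y^2) - y·(4·q^2-4·q·y-15·y^2); both groups contain (4·q^2-4·q·y-15·y^2), so (2·q-y) is a factor with cofactor 4·q^2-4·q·y-15·y^2.
The cofactor groups again: 4·q^2-4·q·y-15·y^2 = 2·q·(2·q-5·y) + 3·y·(2·q-5·y); both groups contain (2·q-5·y), giving (2·q+3·y)·(2·q-5·y).

(2·q+3·y)·(2·q-5·y)·(2·q-y)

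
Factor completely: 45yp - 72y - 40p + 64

(5p - 8)(9y - 8)

Group as (45yp - 72y) + (-40p + 64) = 9y(5p - 8) - 8(5p - 8).
Both groups share the factor (5p - 8).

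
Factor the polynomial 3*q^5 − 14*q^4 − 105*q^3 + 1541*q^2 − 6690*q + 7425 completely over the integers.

(3*q − 5)*(q + 9)*(q − 5)*(q^2 − 7*q + 33)

Trying the rational-root candidates, q = −9 is a root, so (q + 9) is a factor; dividing leaves 3*q^4 − 41*q^3 + 264*q^2 − 835*q + 825.
Then q = 5 is a root, giving the factor (q − 5) and quotient 3*q^3 − 26*q^2 + 134*q − 165.
Next, q = 5/3 is a root, giving the factor (3*q − 5) and quotient q^2 − 7*q + 33.
The quadratic q^2 − 7*q + 33 has discriminant −83 < 0 and is irreducible over ℤ.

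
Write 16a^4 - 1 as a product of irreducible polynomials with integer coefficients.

(2a + 1)(2a - 1)(4a^2 + 1)

Write as (4a^2)² − (1)², then factor 4a^2 - 1 once more.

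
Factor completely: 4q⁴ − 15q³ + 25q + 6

Trying the rational-root candidates, q = −1/4 is a root, so (4q + 1) is a factor; dividing leaves q³ − 4q² + q + 6.
Then q = −1 is a root, so (q + 1) divides it; the quotient is q² − 5q + 6.
The remaining quadratic factors as (q − 3)(q − 2).

(4q + 1)(q + 1)(q − 2)(q − 3)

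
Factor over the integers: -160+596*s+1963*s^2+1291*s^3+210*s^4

(5*s+8)*(6*s-1)*(7*s+5)*(s+4)

Trying the rational-root candidates, s = -4 is a root, so (s+4) divides it; the quotient is 210*s^3+451*s^2+159*s-40.
Then s = -8/5 is a root, giving the factor (5*s+8) and quotient 42*s^2+23*s-5.
The remaining quadratic factors as (6*s-1)(7*s+5).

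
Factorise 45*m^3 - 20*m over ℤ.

Factor out 5*m, leaving 9*m^2 - 4, which is a difference of two squares.

5*m*(3*m + 2)*(3*m - 2)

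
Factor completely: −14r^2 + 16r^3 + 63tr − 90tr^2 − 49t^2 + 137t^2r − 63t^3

Group: t(−63t^2 + 74tr − 49t − 16r^2 + 14r) − r(−63t^2 + 74tr − 49t − 16r^2 + 14r); both groups contain (−63t^2 + 74tr − 49t − 16r^2 + 14r), so (t − r) is a factor with cofactor −63t^2 + 74tr − 49t − 16r^2 + 14r.
The cofactor groups again: −63t^2 + 74tr − 49t − 16r^2 + 14r = −7t(9t − 8r + 7) + 2r(9t − 8r + 7); both groups contain (9t − 8r + 7), giving −(7t − 2r)(9t − 8r + 7).

−(7t − 2r)(9t − 8r + 7)(t − r)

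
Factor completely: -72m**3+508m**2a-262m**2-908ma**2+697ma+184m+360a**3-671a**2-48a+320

-(9m-5a+8)(4m-8a-5)(2m-9a+8)

Group: 2m(-36m**2+92ma+13m-40a**2+39a+40) + (-9a+8)(-36m**2+92ma+13m-40a**2+39a+40); both groups contain (-36m**2+92ma+13m-40a**2+39a+40), so (2m-9a+8) is a factor with cofactor -36m**2+92ma+13m-40a**2+39a+40.
The cofactor groups again: -36m**2+92ma+13m-40a**2+39a+40 = -9m(4m-8a-5) + (5a-8)(4m-8a-5); both groups contain (4m-8a-5), giving -(9m-5a+8)(4m-8a-5).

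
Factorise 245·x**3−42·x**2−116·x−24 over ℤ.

(5·x+2)·(7·x+2)·(7·x−6)

By the rational root theorem, x = 6/7 is a root, giving the factor (7·x−6) and quotient 35·x**2+24·x+4.
The remaining quadratic factors as (7·x+2)(5·x+2).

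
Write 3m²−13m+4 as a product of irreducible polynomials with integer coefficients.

Need a pair with product 3·4 = 12 and sum −13: that's −12 and −1.
Split the middle term: 3m²−12m − m+4 = 3m(m−4) − (m−4).

(3m−1)(m−4)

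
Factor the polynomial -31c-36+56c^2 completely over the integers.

(7c+4)(8c-9)

Need a pair with product 56·(-36) = -2016 and sum -31: that's -63 and 32.
Split the middle term: 56c^2-63c + 32c-36 = 7c(8c-9) + 4(8c-9).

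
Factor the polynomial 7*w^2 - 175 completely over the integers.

7*(w + 5)*(w - 5)

Factor out 7, leaving w^2 - 25, which is a difference of two squares.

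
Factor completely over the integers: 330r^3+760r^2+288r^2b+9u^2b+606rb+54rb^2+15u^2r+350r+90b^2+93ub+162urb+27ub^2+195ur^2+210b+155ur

(u+11r+3b+7)(5r+3b)(3u+6r+10)

Group: 5r(3u^2+39ur+9ub+31u+66r^2+18rb+152r+30b+70) + 3b(3u^2+39ur+9ub+31u+66r^2+18rb+152r+30b+70); both groups contain (3u^2+39ur+9ub+31u+66r^2+18rb+152r+30b+70), so (5r+3b) is a factor with cofactor 3u^2+39ur+9ub+31u+66r^2+18rb+152r+30b+70.
The cofactor groups again: 3u^2+39ur+9ub+31u+66r^2+18rb+152r+30b+70 = u(3u+6r+10) + (11r+3b+7)(3u+6r+10); both groups contain (3u+6r+10), giving (u+11r+3b+7)(3u+6r+10).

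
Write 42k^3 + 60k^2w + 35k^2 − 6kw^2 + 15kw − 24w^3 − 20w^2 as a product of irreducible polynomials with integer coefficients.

(6k + 6w + 5)(7k − 4w)(k + w)

Group: k(42k^2 + 18kw + 35k − 24w^2 − 20w) + w(42k^2 + 18kw + 35k − 24w^2 − 20w); both groups contain (42k^2 + 18kw + 35k − 24w^2 − 20w), so (k + w) is a factor with cofactor 42k^2 + 18kw + 35k − 24w^2 − 20w.
The cofactor groups again: 42k^2 + 18kw + 35k − 24w^2 − 20w = 7k(6k + 6w + 5) − 4w(6k + 6w + 5); both groups contain (6k + 6w + 5), giving (7k − 4w)(6k + 6w + 5).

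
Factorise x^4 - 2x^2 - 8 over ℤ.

Substitute u = x^2 to get a quadratic in u, then factor.
x^2 + 2 is irreducible over ℤ (always positive, so no real roots).
x^2 - 4 is a difference of squares.

(x + 2)(x - 2)(x^2 + 2)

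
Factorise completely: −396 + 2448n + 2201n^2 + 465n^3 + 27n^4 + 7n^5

Among the possible rational roots, n = −2 is a root, so (n + 2) divides it; the quotient is 7n^4 + 13n^3 + 439n^2 + 1323n − 198.
Then n = −3 is a root, so (n + 3) divides it; the quotient is 7n^3 − 8n^2 + 463n − 66.
Continuing, n = 1/7 is a root, giving the factor (7n − 1) and quotient n^2 − n + 66.
The quadratic n^2 − n + 66 has discriminant −263 < 0 and is irreducible over ℤ.

(7n − 1)(n + 2)(n + 3)(n^2 − n + 66)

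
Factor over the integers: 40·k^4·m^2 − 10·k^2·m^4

Pull out the common factor 10·k^2·m^2; 4·k^2 − m^2 is a difference of squares.

10·k^2·m^2·(2·k + m)·(2·k − m)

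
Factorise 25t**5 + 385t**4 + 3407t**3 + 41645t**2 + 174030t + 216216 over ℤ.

(5t + 13)(5t + 14)(t + 12)(t**2 - 2t + 99)

Trying the rational-root candidates, t = -14/5 is a root, so (5t + 14) divides it; the quotient is 5t**4 + 63t**3 + 505t**2 + 6915t + 15444.
Then t = -12 is a root, so (t + 12) is a factor; dividing leaves 5t**3 + 3t**2 + 469t + 1287.
Then t = -13/5 is a root, so (5t + 13) divides it; the quotient is t**2 - 2t + 99.
The quadratic t**2 - 2t + 99 has discriminant -392 < 0 and is irreducible over ℤ.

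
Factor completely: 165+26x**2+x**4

Substitute u = x**2 to get a quadratic in u, then factor.
x**2+11 is irreducible over ℤ (always positive, so no real roots).
x**2+15 is irreducible over ℤ (always positive, so no real roots).

(x**2+11)(x**2+15)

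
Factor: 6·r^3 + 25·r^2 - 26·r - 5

Among the possible rational roots, r = -1/6 is a root, giving the factor (6·r + 1) and quotient r^2 + 4·r - 5.
The remaining quadratic factors as (r + 5)(r - 1).

(6·r + 1)·(r + 5)·(r - 1)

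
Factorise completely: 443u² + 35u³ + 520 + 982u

(5u + 4)(7u + 13)(u + 10)

Testing divisors of the constant over divisors of the leading coefficient, u = -4/5 is a root, so (5u + 4) divides it; the quotient is 7u² + 83u + 130.
The remaining quadratic factors as (7u + 13)(u + 10).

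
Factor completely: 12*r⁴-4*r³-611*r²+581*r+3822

Testing divisors of the constant over divisors of the leading coefficient, r = 6 is a root, so (r-6) is a factor; dividing leaves 12*r³+68*r²-203*r-637.
Then r = 7/2 is a root, giving the factor (2*r-7) and quotient 6*r²+55*r+91.
The remaining quadratic factors as (6*r+13)(r+7).

(2*r-7)*(6*r+13)*(r+7)*(r-6)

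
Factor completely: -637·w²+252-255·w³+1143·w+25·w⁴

(5·w+1)·(5·w-7)·(w+3)·(w-12)

Testing divisors of the constant over divisors of the leading coefficient, w = -3 is a root, giving the factor (w+3) and quotient 25·w³-330·w²+353·w+84.
Continuing, w = 12 is a root, so (w-12) is a factor; dividing leaves 25·w²-30·w-7.
The remaining quadratic factors as (5·w+1)(5·w-7).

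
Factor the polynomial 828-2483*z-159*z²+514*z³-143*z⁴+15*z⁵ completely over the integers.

(3*z-1)*(5*z+9)*(z-4)*(z²-7*z+23)

Trying the rational-root candidates, z = 4 is a root, so (z-4) divides it; the quotient is 15*z⁴-83*z³+182*z²+569*z-207.
Next, z = -9/5 is a root, so (5*z+9) divides it; the quotient is 3*z³-22*z²+76*z-23.
Next, z = 1/3 is a root, so (3*z-1) is a factor; dividing leaves z²-7*z+23.
The quadratic z²-7*z+23 has discriminant -43 < 0 and is irreducible over ℤ.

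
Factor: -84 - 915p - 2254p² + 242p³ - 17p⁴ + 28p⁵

Testing divisors of the constant over divisors of the leading coefficient, p = -1/4 is a root, so (4p + 1) is a factor; dividing leaves 7p⁴ - 6p³ + 62p² - 579p - 84.
Next, p = -1/7 is a root, so (7p + 1) is a factor; dividing leaves p³ - p² + 9p - 84.
Then p = 4 is a root, giving the factor (p - 4) and quotient p² + 3p + 21.
The quadratic p² + 3p + 21 has discriminant -75 < 0 and is irreducible over ℤ.

(4p + 1)(7p + 1)(p - 4)(p² + 3p + 21)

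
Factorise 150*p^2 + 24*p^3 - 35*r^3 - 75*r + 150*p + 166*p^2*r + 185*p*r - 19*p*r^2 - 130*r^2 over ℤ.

Group: 2*p*(12*p^2 + 89*p*r + 75*p + 35*r^2 + 130*r + 75) - r*(12*p^2 + 89*p*r + 75*p + 35*r^2 + 130*r + 75); both groups contain (12*p^2 + 89*p*r + 75*p + 35*r^2 + 130*r + 75), so (2*p - r) is a factor with cofactor 12*p^2 + 89*p*r + 75*p + 35*r^2 + 130*r + 75.
The cofactor groups again: 12*p^2 + 89*p*r + 75*p + 35*r^2 + 130*r + 75 = p*(12*p + 5*r + 15) + (7*r + 5)*(12*p + 5*r + 15); both groups contain (12*p + 5*r + 15), giving (p + 7*r + 5)*(12*p + 5*r + 15).

(12*p + 5*r + 15)*(2*p - r)*(p + 7*r + 5)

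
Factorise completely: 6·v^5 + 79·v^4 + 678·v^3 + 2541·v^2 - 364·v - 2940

Testing divisors of the constant over divisors of the leading coefficient, v = -6 is a root, so (v + 6) divides it; the quotient is 6·v^4 + 43·v^3 + 420·v^2 + 21·v - 490.
Then v = 1 is a root, so (v - 1) divides it; the quotient is 6·v^3 + 49·v^2 + 469·v + 490.
Continuing, v = -7/6 is a root, giving the factor (6·v + 7) and quotient v^2 + 7·v + 70.
The quadratic v^2 + 7·v + 70 has discriminant -231 < 0 and is irreducible over ℤ.

(6·v + 7)·(v + 6)·(v - 1)·(v^2 + 7·v + 70)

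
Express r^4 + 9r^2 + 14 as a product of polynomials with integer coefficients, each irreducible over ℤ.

(r^2 + 2)(r^2 + 7)

Substitute u = r^2 to get a quadratic in u, then factor.
r^2 + 2 is irreducible over ℤ (always positive, so no real roots).
r^2 + 7 is irreducible over ℤ (always positive, so no real roots).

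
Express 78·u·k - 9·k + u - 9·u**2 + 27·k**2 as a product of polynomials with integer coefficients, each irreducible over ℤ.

-(u - 9·k)·(9·u + 3·k - 1)

Group: -u·(9·u + 3·k - 1) + 9·k·(9·u + 3·k - 1); both groups contain (9·u + 3·k - 1).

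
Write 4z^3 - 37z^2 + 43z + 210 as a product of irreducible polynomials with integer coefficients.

(4z + 7)(z - 5)(z - 6)

Testing divisors of the constant over divisors of the leading coefficient, z = 6 is a root, so (z - 6) is a factor; dividing leaves 4z^2 - 13z - 35.
The remaining quadratic factors as (4z + 7)(z - 5).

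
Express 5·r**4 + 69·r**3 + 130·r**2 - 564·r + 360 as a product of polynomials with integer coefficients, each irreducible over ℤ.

(5·r - 6)·(r + 10)·(r + 6)·(r - 1)

Testing divisors of the constant over divisors of the leading coefficient, r = 6/5 is a root, so (5·r - 6) divides it; the quotient is r**3 + 15·r**2 + 44·r - 60.
Then r = -10 is a root, so (r + 10) divides it; the quotient is r**2 + 5·r - 6.
The remaining quadratic factors as (r - 1)(r + 6).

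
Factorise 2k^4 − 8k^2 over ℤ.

2k^2(k + 2)(k − 2)

Pull out the common factor 2k^2; k^2 − 4 is a difference of squares.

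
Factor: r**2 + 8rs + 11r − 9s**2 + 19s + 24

(r + 9s + 8)(r − s + 3)

Group: r(r − s + 3) + (9s + 8)(r − s + 3); both groups contain (r − s + 3).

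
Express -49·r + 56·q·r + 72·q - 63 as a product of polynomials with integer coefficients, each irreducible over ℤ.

Group as (56·q·r + 72·q) + (-49·r - 63) = 8·q·(7·r + 9) - 7·(7·r + 9).
Both groups share the factor (7·r + 9).

(7·r + 9)·(8·q - 7)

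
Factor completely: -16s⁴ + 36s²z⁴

Every term has a factor of 4s²; factoring it out leaves -4s² + 9z⁴.
Recognize a difference of squares with the parts 3z² and 2s.

-4s²(2s + 3z²)(2s - 3z²)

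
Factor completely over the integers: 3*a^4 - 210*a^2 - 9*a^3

Pull out the common factor 3*a^2, then factor the remaining trinomial.

3*a^2*(a + 7)*(a - 10)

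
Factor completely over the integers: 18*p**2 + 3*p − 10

Need a pair with product 18·(−10) = −180 and sum 3: that's −12 and 15.
Split the middle term: 18*p**2 − 12*p + 15*p − 10 = 6*p*(3*p − 2) + 5*(3*p − 2).

(3*p − 2)*(6*p + 5)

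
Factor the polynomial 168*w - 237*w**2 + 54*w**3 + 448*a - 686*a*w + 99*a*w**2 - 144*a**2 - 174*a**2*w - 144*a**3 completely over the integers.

Group: 6*a*(-24*a**2 + 7*a*w - 56*a + 6*w**2 - 21*w) + (9*w - 8)*(-24*a**2 + 7*a*w - 56*a + 6*w**2 - 21*w); both groups contain (-24*a**2 + 7*a*w - 56*a + 6*w**2 - 21*w), so (6*a + 9*w - 8) is a factor with cofactor -24*a**2 + 7*a*w - 56*a + 6*w**2 - 21*w.
The cofactor groups again: -24*a**2 + 7*a*w - 56*a + 6*w**2 - 21*w = -8*a*(3*a - 2*w + 7) - 3*w*(3*a - 2*w + 7); both groups contain (3*a - 2*w + 7), giving -(8*a + 3*w)*(3*a - 2*w + 7).

-(3*a - 2*w + 7)*(6*a + 9*w - 8)*(8*a + 3*w)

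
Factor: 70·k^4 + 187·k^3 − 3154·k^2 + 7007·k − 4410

(2·k − 7)·(5·k − 7)·(7·k − 10)·(k + 9)

Trying the rational-root candidates, k = 7/2 is a root, so (2·k − 7) is a factor; dividing leaves 35·k^3 + 216·k^2 − 821·k + 630.
Next, k = 7/5 is a root, so (5·k − 7) is a factor; dividing leaves 7·k^2 + 53·k − 90.
The remaining quadratic factors as (7·k − 10)(k + 9).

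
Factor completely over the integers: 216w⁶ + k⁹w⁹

Every term has a factor of w⁶; factoring it out leaves k⁹w³ + 216.
Recognize a sum of cubes with the parts 6 and k³w.

w⁶(k³w + 6)(k⁶w² - 6k³w + 36)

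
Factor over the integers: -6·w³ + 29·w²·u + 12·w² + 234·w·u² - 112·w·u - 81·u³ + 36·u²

-(w - 9·u)·(3·w - u)·(2·w + 9·u - 4)

Group: w·(-6·w² - 25·w·u + 12·w + 9·u² - 4·u) - 9·u·(-6·w² - 25·w·u + 12·w + 9·u² - 4·u); both groups contain (-6·w² - 25·w·u + 12·w + 9·u² - 4·u), so (w - 9·u) is a factor with cofactor -6·w² - 25·w·u + 12·w + 9·u² - 4·u.
The cofactor groups again: -6·w² - 25·w·u + 12·w + 9·u² - 4·u = -3·w·(2·w + 9·u - 4) + u·(2·w + 9·u - 4); both groups contain (2·w + 9·u - 4), giving -(3·w - u)·(2·w + 9·u - 4).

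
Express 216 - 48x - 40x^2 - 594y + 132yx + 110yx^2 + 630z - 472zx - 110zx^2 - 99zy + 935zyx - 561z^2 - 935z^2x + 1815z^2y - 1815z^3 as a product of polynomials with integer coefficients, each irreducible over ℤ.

Group: 11z(-165z^2 + 165zy - 55zx + 39z + 55yx - 99y - 20x + 36) + (2x + 6)(-165z^2 + 165zy - 55zx + 39z + 55yx - 99y - 20x + 36); both groups contain (-165z^2 + 165zy - 55zx + 39z + 55yx - 99y - 20x + 36), so (11z + 2x + 6) is a factor with cofactor -165z^2 + 165zy - 55zx + 39z + 55yx - 99y - 20x + 36.
The cofactor groups again: -165z^2 + 165zy - 55zx + 39z + 55yx - 99y - 20x + 36 = -15z(11z - 11y + 4) + (-5x + 9)(11z - 11y + 4); both groups contain (11z - 11y + 4), giving -(15z + 5x - 9)(11z - 11y + 4).

-(11z - 11y + 4)(11z + 2x + 6)(15z + 5x - 9)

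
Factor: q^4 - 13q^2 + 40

Substitute u = q^2 to get a quadratic in u, then factor.
q^2 - 5 is irreducible over ℤ (5 is not a perfect square).
q^2 - 8 is irreducible over ℤ (8 is not a perfect square).

(q^2 - 5)(q^2 - 8)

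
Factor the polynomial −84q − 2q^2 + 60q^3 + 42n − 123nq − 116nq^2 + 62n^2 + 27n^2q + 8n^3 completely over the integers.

Group: n(8n^2 − 21nq + 6n + 10q^2 − 12q) + (6q + 7)(8n^2 − 21nq + 6n + 10q^2 − 12q); both groups contain (8n^2 − 21nq + 6n + 10q^2 − 12q), so (n + 6q + 7) is a factor with cofactor 8n^2 − 21nq + 6n + 10q^2 − 12q.
The cofactor groups again: 8n^2 − 21nq + 6n + 10q^2 − 12q = 8n(n − 2q) + (−5q + 6)(n − 2q); both groups contain (n − 2q), giving (8n − 5q + 6)(n − 2q).

(8n − 5q + 6)(n + 6q + 7)(n − 2q)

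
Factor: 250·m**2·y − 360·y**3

10·y·(5·m + 6·y)·(5·m − 6·y)

Factor out 10·y, leaving 25·m**2 − 36·y**2, which is a difference of two squares.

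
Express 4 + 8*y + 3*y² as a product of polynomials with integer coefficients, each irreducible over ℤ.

Need a pair with product 3·4 = 12 and sum 8: that's 6 and 2.
Split the middle term: 3*y² + 6*y + 2*y + 4 = 3*y*(y + 2) + 2*(y + 2).

(3*y + 2)*(y + 2)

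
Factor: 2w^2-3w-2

Need a pair with product 2·(-2) = -4 and sum -3: that's -4 and 1.
Split the middle term: 2w^2-4w + w-2 = 2w(w-2) + (w-2).

(2w+1)(w-2)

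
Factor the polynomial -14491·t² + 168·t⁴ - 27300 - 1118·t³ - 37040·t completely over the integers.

Testing divisors of the constant over divisors of the leading coefficient, t = -15/4 is a root, so (4·t + 15) divides it; the quotient is 42·t³ - 437·t² - 1984·t - 1820.
Continuing, t = 14 is a root, so (t - 14) is a factor; dividing leaves 42·t² + 151·t + 130.
The remaining quadratic factors as (7·t + 10)(6·t + 13).

(4·t + 15)·(6·t + 13)·(7·t + 10)·(t - 14)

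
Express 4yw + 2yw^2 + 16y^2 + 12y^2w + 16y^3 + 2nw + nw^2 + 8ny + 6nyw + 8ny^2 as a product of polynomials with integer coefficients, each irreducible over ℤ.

Group: 2y(4ny + nw + 8y^2 + 2yw) + (w + 2)(4ny + nw + 8y^2 + 2yw); both groups contain (4ny + nw + 8y^2 + 2yw), so (2y + w + 2) is a factor with cofactor 4ny + nw + 8y^2 + 2yw.
The cofactor groups again: 4ny + nw + 8y^2 + 2yw = 4y(n + 2y) + w(n + 2y); both groups contain (n + 2y), giving (4y + w)(n + 2y).

(n + 2y)(2y + w + 2)(4y + w)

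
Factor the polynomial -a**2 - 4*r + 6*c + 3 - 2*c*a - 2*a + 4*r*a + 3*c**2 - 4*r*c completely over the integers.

Group: -4*r*(c - a + 1) + (3*c + a + 3)*(c - a + 1); both groups contain (c - a + 1).

-(c - a + 1)*(4*r - 3*c - a - 3)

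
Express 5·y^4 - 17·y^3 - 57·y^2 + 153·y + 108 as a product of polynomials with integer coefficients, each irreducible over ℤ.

(5·y + 3)·(y + 3)·(y - 3)·(y - 4)

By the rational root theorem, y = -3 is a root, so (y + 3) is a factor; dividing leaves 5·y^3 - 32·y^2 + 39·y + 36.
Continuing, y = 4 is a root, so (y - 4) is a factor; dividing leaves 5·y^2 - 12·y - 9.
The remaining quadratic factors as (5·y + 3)(y - 3).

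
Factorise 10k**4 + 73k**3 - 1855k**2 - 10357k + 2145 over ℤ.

Among the possible rational roots, k = -15 is a root, so (k + 15) is a factor; dividing leaves 10k**3 - 77k**2 - 700k + 143.
Next, k = 13 is a root, so (k - 13) is a factor; dividing leaves 10k**2 + 53k - 11.
The remaining quadratic factors as (2k + 11)(5k - 1).

(2k + 11)(5k - 1)(k + 15)(k - 13)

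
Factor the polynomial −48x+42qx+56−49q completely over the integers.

Group as (42qx−49q) + (−48x+56) = 7q(6x−7) − 8(6x−7).
Both groups share the factor (6x−7).

(6x−7)(7q−8)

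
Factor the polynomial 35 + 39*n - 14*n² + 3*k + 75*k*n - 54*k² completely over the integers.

-(6*k - 7*n - 5)*(9*k - 2*n + 7)

Group: -9*k*(6*k - 7*n - 5) + (2*n - 7)*(6*k - 7*n - 5); both groups contain (6*k - 7*n - 5).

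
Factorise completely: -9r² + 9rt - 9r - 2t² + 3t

-(3r - 2t + 3)(3r - t)

Group: -3r(3r - 2t + 3) + t(3r - 2t + 3); both groups contain (3r - 2t + 3).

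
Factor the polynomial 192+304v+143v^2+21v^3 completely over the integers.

Among the possible rational roots, v = -3 is a root, so (v+3) divides it; the quotient is 21v^2+80v+64.
The remaining quadratic factors as (7v+8)(3v+8).

(3v+8)(7v+8)(v+3)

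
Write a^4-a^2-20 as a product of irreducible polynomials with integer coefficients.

Substitute u = a^2 to get a quadratic in u, then factor.
a^2-5 is irreducible over ℤ (5 is not a perfect square).
a^2+4 is irreducible over ℤ (sum of squares).

(a^2+4)·(a^2-5)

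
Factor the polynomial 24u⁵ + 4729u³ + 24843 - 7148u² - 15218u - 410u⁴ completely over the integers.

Testing divisors of the constant over divisors of the leading coefficient, u = 3/2 is a root, giving the factor (2u - 3) and quotient 12u⁴ - 187u³ + 2084u² - 448u - 8281.
Then u = 7/3 is a root, giving the factor (3u - 7) and quotient 4u³ - 53u² + 571u + 1183.
Continuing, u = -7/4 is a root, so (4u + 7) divides it; the quotient is u² - 15u + 169.
The quadratic u² - 15u + 169 has discriminant -451 < 0 and is irreducible over ℤ.

(2u - 3)(3u - 7)(4u + 7)(u² - 15u + 169)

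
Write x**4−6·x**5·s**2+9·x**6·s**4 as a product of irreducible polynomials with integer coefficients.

x**4·(3·x·s**2−1)**2

Pull out the common factor x**4, leaving 9·x**2·s**4−6·x·s**2+1.
Recognize a perfect-square trinomial with the parts 1 and 3·x·s**2.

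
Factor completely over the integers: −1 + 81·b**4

Write as (9·b**2)² − (1)², then factor 9·b**2 − 1 once more.

(3·b + 1)·(3·b − 1)·(9·b**2 + 1)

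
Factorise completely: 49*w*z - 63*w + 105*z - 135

(7*w + 15)*(7*z - 9)

Group as (49*w*z - 63*w) + (105*z - 135) = 7*w*(7*z - 9) + 15*(7*z - 9).
Both groups share the factor (7*z - 9).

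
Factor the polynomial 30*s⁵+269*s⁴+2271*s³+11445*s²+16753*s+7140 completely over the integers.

Trying the rational-root candidates, s = −5 is a root, so (s+5) is a factor; dividing leaves 30*s⁴+119*s³+1676*s²+3065*s+1428.
Then s = −7/6 is a root, so (6*s+7) divides it; the quotient is 5*s³+14*s²+263*s+204.
Continuing, s = −4/5 is a root, so (5*s+4) is a factor; dividing leaves s²+2*s+51.
The quadratic s²+2*s+51 has discriminant −200 < 0 and is irreducible over ℤ.

(5*s+4)*(6*s+7)*(s+5)*(s²+2*s+51)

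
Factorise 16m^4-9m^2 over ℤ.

Pull out the common factor m^2, leaving 16m^2-9.
Recognize a difference of squares with the parts 4m and 3.

m^2(4m+3)(4m-3)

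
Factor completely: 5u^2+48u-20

Need a pair with product 5·(-20) = -100 and sum 48: that's 50 and -2.
Split the middle term: 5u^2+50u - 2u-20 = 5u(u+10) - 2(u+10).

(5u-2)(u+10)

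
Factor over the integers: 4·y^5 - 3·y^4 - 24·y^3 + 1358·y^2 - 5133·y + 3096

Testing divisors of the constant over divisors of the leading coefficient, y = 3/4 is a root, so (4·y - 3) divides it; the quotient is y^4 - 6·y^2 + 335·y - 1032.
Continuing, y = -8 is a root, so (y + 8) is a factor; dividing leaves y^3 - 8·y^2 + 58·y - 129.
Then y = 3 is a root, so (y - 3) divides it; the quotient is y^2 - 5·y + 43.
The quadratic y^2 - 5·y + 43 has discriminant -147 < 0 and is irreducible over ℤ.

(4·y - 3)·(y + 8)·(y - 3)·(y^2 - 5·y + 43)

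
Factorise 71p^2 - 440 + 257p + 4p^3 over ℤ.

(4p - 5)(p + 11)(p + 8)

By the rational root theorem, p = -8 is a root, giving the factor (p + 8) and quotient 4p^2 + 39p - 55.
The remaining quadratic factors as (p + 11)(4p - 5).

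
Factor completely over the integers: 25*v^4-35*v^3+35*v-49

Group as (25*v^4+35*v) + (-35*v^3-49) = 5*v*(5*v^3+7) - 7*(5*v^3+7).
Both groups share the factor (5*v^3+7).

(5*v-7)*(5*v^3+7)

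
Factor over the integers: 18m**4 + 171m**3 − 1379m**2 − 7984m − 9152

Trying the rational-root candidates, m = −8/3 is a root, giving the factor (3m + 8) and quotient 6m**3 + 41m**2 − 569m − 1144.
Continuing, m = −11/6 is a root, so (6m + 11) is a factor; dividing leaves m**2 + 5m − 104.
The remaining quadratic factors as (m − 8)(m + 13).

(3m + 8)(6m + 11)(m + 13)(m − 8)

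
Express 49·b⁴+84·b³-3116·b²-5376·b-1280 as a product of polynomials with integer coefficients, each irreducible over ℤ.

(7·b+10)·(7·b+2)·(b+8)·(b-8)

Among the possible rational roots, b = -10/7 is a root, so (7·b+10) divides it; the quotient is 7·b³+2·b²-448·b-128.
Continuing, b = -8 is a root, so (b+8) divides it; the quotient is 7·b²-54·b-16.
The remaining quadratic factors as (b-8)(7·b+2).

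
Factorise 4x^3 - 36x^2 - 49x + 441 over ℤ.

Among the possible rational roots, x = -7/2 is a root, so (2x + 7) is a factor; dividing leaves 2x^2 - 25x + 63.
The remaining quadratic factors as (x - 9)(2x - 7).

(2x + 7)(2x - 7)(x - 9)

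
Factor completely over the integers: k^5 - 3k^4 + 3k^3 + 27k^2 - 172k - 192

(k + 1)(k + 3)(k - 4)(k^2 - 3k + 16)

Trying the rational-root candidates, k = 4 is a root, giving the factor (k - 4) and quotient k^4 + k^3 + 7k^2 + 55k + 48.
Next, k = -1 is a root, so (k + 1) is a factor; dividing leaves k^3 + 7k + 48.
Next, k = -3 is a root, so (k + 3) is a factor; dividing leaves k^2 - 3k + 16.
The quadratic k^2 - 3k + 16 has discriminant -55 < 0 and is irreducible over ℤ.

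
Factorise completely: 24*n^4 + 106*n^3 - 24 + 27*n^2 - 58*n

(2*n + 1)*(3*n + 2)*(4*n - 3)*(n + 4)

Trying the rational-root candidates, n = -2/3 is a root, so (3*n + 2) divides it; the quotient is 8*n^3 + 30*n^2 - 11*n - 12.
Then n = -1/2 is a root, giving the factor (2*n + 1) and quotient 4*n^2 + 13*n - 12.
The remaining quadratic factors as (n + 4)(4*n - 3).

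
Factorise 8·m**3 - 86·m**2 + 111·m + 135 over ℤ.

(2·m - 5)·(4·m + 3)·(m - 9)

Testing divisors of the constant over divisors of the leading coefficient, m = 5/2 is a root, giving the factor (2·m - 5) and quotient 4·m**2 - 33·m - 27.
The remaining quadratic factors as (m - 9)(4·m + 3).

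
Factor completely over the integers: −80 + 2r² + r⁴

(r² + 10)(r² − 8)

Substitute u = r² to get a quadratic in u, then factor.
r² + 10 is irreducible over ℤ (always positive, so no real roots).
r² − 8 is irreducible over ℤ (8 is not a perfect square).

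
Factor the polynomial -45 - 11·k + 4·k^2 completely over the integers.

(4·k + 9)·(k - 5)

Need a pair with product 4·(-45) = -180 and sum -11: that's 9 and -20.
Split the middle term: 4·k^2 + 9·k - 20·k - 45 = k·(4·k + 9) - 5·(4·k + 9).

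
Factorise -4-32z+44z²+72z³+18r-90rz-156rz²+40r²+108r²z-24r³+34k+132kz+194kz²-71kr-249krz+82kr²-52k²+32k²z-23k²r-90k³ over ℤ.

-(2k-r+2z+2)(5k+6r-9z-1)(9k-4r+4z-2)

Group: 5k(-18k²+17kr-26kz-14k-4r²+12rz+6r-8z²-4z+4) + (6r-9z-1)(-18k²+17kr-26kz-14k-4r²+12rz+6r-8z²-4z+4); both groups contain (-18k²+17kr-26kz-14k-4r²+12rz+6r-8z²-4z+4), so (5k+6r-9z-1) is a factor with cofactor -18k²+17kr-26kz-14k-4r²+12rz+6r-8z²-4z+4.
The cofactor groups again: -18k²+17kr-26kz-14k-4r²+12rz+6r-8z²-4z+4 = -9k(2k-r+2z+2) + (4r-4z+2)(2k-r+2z+2); both groups contain (2k-r+2z+2), giving -(9k-4r+4z-2)(2k-r+2z+2).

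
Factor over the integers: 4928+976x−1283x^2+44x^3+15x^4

Trying the rational-root candidates, x = −11 is a root, giving the factor (x+11) and quotient 15x^3−121x^2+48x+448.
Continuing, x = 8/3 is a root, so (3x−8) is a factor; dividing leaves 5x^2−27x−56.
The remaining quadratic factors as (x−7)(5x+8).

(3x−8)(5x+8)(x+11)(x−7)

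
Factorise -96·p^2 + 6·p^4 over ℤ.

Every term has a factor of 6·p^2. Then p^2 - 16 = (p)² − (4)².

6·p^2·(p + 4)·(p - 4)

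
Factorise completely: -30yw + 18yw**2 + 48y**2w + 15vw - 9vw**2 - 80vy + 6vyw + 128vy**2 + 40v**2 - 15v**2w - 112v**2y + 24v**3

(3v - 8y - 3w + 5)(8v + 3w)(v - 2y)

Group: 3v(8v**2 - 16vy + 3vw - 6yw) + (-8y - 3w + 5)(8v**2 - 16vy + 3vw - 6yw); both groups contain (8v**2 - 16vy + 3vw - 6yw), so (3v - 8y - 3w + 5) is a factor with cofactor 8v**2 - 16vy + 3vw - 6yw.
The cofactor groups again: 8v**2 - 16vy + 3vw - 6yw = 8v(v - 2y) + 3w(v - 2y); both groups contain (v - 2y), giving (8v + 3w)(v - 2y).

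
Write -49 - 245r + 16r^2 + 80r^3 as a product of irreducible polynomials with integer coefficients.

Testing divisors of the constant over divisors of the leading coefficient, r = -1/5 is a root, so (5r + 1) is a factor; dividing leaves 16r^2 - 49.
The remaining quadratic factors as (4r - 7)(4r + 7).

(4r + 7)(4r - 7)(5r + 1)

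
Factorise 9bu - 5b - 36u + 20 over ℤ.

Group as (9bu - 5b) + (-36u + 20) = b(9u - 5) - 4(9u - 5).
Both groups share the factor (9u - 5).

(9u - 5)(b - 4)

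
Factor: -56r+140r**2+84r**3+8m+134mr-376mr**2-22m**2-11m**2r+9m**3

Group: m(9m**2-65mr-4m+14r**2+28r) + (6r-2)(9m**2-65mr-4m+14r**2+28r); both groups contain (9m**2-65mr-4m+14r**2+28r), so (m+6r-2) is a factor with cofactor 9m**2-65mr-4m+14r**2+28r.
The cofactor groups again: 9m**2-65mr-4m+14r**2+28r = m(9m-2r-4) - 7r(9m-2r-4); both groups contain (9m-2r-4), giving (m-7r)(9m-2r-4).

(9m-2r-4)(m+6r-2)(m-7r)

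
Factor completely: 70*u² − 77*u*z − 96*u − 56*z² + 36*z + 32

(14*u + 7*z − 8)*(5*u − 8*z − 4)

Group: 14*u*(5*u − 8*z − 4) + (7*z − 8)*(5*u − 8*z − 4); both groups contain (5*u − 8*z − 4).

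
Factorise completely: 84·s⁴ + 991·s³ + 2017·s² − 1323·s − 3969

(3·s + 7)·(4·s + 7)·(7·s − 9)·(s + 9)

By the rational root theorem, s = −7/4 is a root, so (4·s + 7) is a factor; dividing leaves 21·s³ + 211·s² + 135·s − 567.
Next, s = 9/7 is a root, giving the factor (7·s − 9) and quotient 3·s² + 34·s + 63.
The remaining quadratic factors as (3·s + 7)(s + 9).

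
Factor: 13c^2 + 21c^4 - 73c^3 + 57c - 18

(3c - 1)(7c + 6)(c - 1)(c - 3)

Trying the rational-root candidates, c = 1 is a root, so (c - 1) is a factor; dividing leaves 21c^3 - 52c^2 - 39c + 18.
Next, c = 3 is a root, giving the factor (c - 3) and quotient 21c^2 + 11c - 6.
The remaining quadratic factors as (7c + 6)(3c - 1).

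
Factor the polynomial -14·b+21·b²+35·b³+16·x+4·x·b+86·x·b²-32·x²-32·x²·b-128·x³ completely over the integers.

Group: 8·x·(-16·x²-18·x·b-4·x-5·b²-3·b+2) - 7·b·(-16·x²-18·x·b-4·x-5·b²-3·b+2); both groups contain (-16·x²-18·x·b-4·x-5·b²-3·b+2), so (8·x-7·b) is a factor with cofactor -16·x²-18·x·b-4·x-5·b²-3·b+2.
The cofactor groups again: -16·x²-18·x·b-4·x-5·b²-3·b+2 = -2·x·(8·x+5·b-2) + (-b-1)·(8·x+5·b-2); both groups contain (8·x+5·b-2), giving -(2·x+b+1)·(8·x+5·b-2).

-(8·x-7·b)·(8·x+5·b-2)·(2·x+b+1)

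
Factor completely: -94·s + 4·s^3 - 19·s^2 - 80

(4·s + 5)·(s + 2)·(s - 8)

Testing divisors of the constant over divisors of the leading coefficient, s = -5/4 is a root, giving the factor (4·s + 5) and quotient s^2 - 6·s - 16.
The remaining quadratic factors as (s - 8)(s + 2).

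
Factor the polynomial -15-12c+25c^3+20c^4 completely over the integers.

(4c+5)(5c^3-3)

Group as (20c^4-12c) + (25c^3-15) = 4c(5c^3-3) + 5(5c^3-3).
Both groups share the factor (5c^3-3).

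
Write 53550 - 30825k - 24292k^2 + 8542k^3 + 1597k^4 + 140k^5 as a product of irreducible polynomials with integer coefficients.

Trying the rational-root candidates, k = 6/5 is a root, so (5k - 6) is a factor; dividing leaves 28k^4 + 353k^3 + 2132k^2 - 2300k - 8925.
Continuing, k = -7/4 is a root, so (4k + 7) divides it; the quotient is 7k^3 + 76k^2 + 400k - 1275.
Continuing, k = 15/7 is a root, so (7k - 15) divides it; the quotient is k^2 + 13k + 85.
The quadratic k^2 + 13k + 85 has discriminant -171 < 0 and is irreducible over ℤ.

(4k + 7)(5k - 6)(7k - 15)(k^2 + 13k + 85)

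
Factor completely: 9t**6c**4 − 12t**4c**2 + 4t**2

t**2(3t**2c**2 − 2)**2

Every term has a factor of t**2; factoring it out leaves 9t**4c**4 − 12t**2c**2 + 4.
Recognize a perfect-square trinomial with the parts 2 and 3t**2c**2.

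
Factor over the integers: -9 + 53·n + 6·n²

(6·n - 1)·(n + 9)

Need a pair with product 6·(-9) = -54 and sum 53: that's -1 and 54.
Split the middle term: 6·n² - n + 54·n - 9 = n·(6·n - 1) + 9·(6·n - 1).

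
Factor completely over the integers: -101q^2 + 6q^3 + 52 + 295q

(6q + 1)(q - 13)(q - 4)

Trying the rational-root candidates, q = 4 is a root, so (q - 4) divides it; the quotient is 6q^2 - 77q - 13.
The remaining quadratic factors as (q - 13)(6q + 1).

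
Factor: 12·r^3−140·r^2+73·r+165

By the rational root theorem, r = 11 is a root, so (r−11) is a factor; dividing leaves 12·r^2−8·r−15.
The remaining quadratic factors as (2·r−3)(6·r+5).

(2·r−3)·(6·r+5)·(r−11)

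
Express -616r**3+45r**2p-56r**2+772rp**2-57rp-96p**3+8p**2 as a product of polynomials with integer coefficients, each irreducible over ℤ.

Group: 11r(-56r**2-57rp+8p**2) + (-12p+1)(-56r**2-57rp+8p**2); both groups contain (-56r**2-57rp+8p**2), so (11r-12p+1) is a factor with cofactor -56r**2-57rp+8p**2.
The cofactor groups again: -56r**2-57rp+8p**2 = -8r(7r+8p) + p(7r+8p); both groups contain (7r+8p), giving -(8r-p)(7r+8p).

-(11r-12p+1)(8r-p)(7r+8p)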